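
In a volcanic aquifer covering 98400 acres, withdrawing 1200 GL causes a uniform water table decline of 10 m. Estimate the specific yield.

A = 98400 acres = 3.982 × 10^8 m²
ΔV = 1200 GL = 1.2 × 10^9 m³
Sy = ΔV / (A × Δh) = 1.2 × 10^9 m³ / (3.982 × 10^8 m² × 10 m) = 0.3013

Sy ≈ 0.3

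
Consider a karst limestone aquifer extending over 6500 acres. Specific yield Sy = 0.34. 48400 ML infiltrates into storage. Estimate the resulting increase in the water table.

Δh ≈ 5.41 m

A = 6500 acres = 2.63 × 10^7 m²
ΔV = 48400 ML = 4.84 × 10^7 m³
Δh = ΔV / (Sy × A) = 4.84 × 10^7 m³ / (0.34 × 2.63 × 10^7 m²) = 5.412 m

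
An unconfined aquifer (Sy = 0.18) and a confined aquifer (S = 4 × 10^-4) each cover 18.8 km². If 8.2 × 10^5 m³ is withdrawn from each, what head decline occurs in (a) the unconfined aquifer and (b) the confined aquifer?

A = 18.8 km² = 1.88 × 10^7 m²
Unconfined: Δh_u = ΔV/(Sy·A) = 8.2 × 10^5/(0.18 × 1.88 × 10^7) = 0.2423 m
Confined: Δh_c = ΔV/(S·A) = 8.2 × 10^5/(4 × 10^-4 × 1.88 × 10^7) = 109 m

Δh_u ≈ 0.242 m; Δh_c ≈ 109 m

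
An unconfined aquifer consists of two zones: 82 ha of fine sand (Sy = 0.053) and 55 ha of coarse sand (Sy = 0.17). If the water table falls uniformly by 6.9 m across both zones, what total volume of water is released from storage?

A₁ = 82 ha = 8.2 × 10^5 m²; A₂ = 55 ha = 5.5 × 10^5 m²
ΔV₁ = 0.053 × 8.2 × 10^5 × 6.9 = 2.999 × 10^5 m³
ΔV₂ = 0.17 × 5.5 × 10^5 × 6.9 = 6.452 × 10^5 m³
ΔV = ΔV₁ + ΔV₂ = 9.45 × 10^5 m³

ΔV ≈ 9.45 × 10^5 m³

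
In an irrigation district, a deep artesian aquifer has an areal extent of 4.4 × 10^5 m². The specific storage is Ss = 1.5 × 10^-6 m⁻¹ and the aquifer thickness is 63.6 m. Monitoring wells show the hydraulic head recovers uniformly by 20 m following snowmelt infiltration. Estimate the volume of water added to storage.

S = Ss × b = 1.5 × 10^-6 m⁻¹ × 63.6 m = 9.54 × 10^-5
ΔV = S × A × Δh = 9.54 × 10^-5 × 4.4 × 10^5 m² × 20 m = 839.5 m³

ΔV ≈ 840 m³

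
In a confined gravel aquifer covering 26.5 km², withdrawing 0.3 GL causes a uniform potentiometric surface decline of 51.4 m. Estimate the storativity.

S ≈ 2.2 × 10^-4

A = 26.5 km² = 2.65 × 10^7 m²
ΔV = 0.3 GL = 3 × 10^5 m³
S = ΔV / (A × Δh) = 3 × 10^5 m³ / (2.65 × 10^7 m² × 51.4 m) = 2.202 × 10^-4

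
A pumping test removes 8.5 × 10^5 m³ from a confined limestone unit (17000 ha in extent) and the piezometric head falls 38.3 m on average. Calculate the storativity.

A = 17000 ha = 1.7 × 10^8 m²
S = ΔV / (A × Δh) = 8.5 × 10^5 m³ / (1.7 × 10^8 m² × 38.3 m) = 1.305 × 10^-4

S ≈ 1.3 × 10^-4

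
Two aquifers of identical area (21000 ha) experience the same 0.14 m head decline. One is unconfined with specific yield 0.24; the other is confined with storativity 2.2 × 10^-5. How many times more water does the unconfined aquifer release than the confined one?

A = 21000 ha = 2.1 × 10^8 m²
Unconfined: ΔV_u = Sy × A × Δh = 0.24 × 2.1 × 10^8 × 0.14 = 7.056 × 10^6 m³
Confined: ΔV_c = S × A × Δh = 2.2 × 10^-5 × 2.1 × 10^8 × 0.14 = 646.8 m³
Ratio = ΔV_u / ΔV_c = Sy / S = 0.24 / 2.2 × 10^-5 = 10910

ΔV_u / ΔV_c ≈ 10900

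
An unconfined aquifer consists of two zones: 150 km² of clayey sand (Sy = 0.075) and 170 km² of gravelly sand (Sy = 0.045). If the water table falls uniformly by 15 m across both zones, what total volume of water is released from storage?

ΔV ≈ 2.83 × 10^8 m³

A₁ = 150 km² = 1.5 × 10^8 m²; A₂ = 170 km² = 1.7 × 10^8 m²
ΔV₁ = 0.075 × 1.5 × 10^8 × 15 = 1.688 × 10^8 m³
ΔV₂ = 0.045 × 1.7 × 10^8 × 15 = 1.147 × 10^8 m³
ΔV = ΔV₁ + ΔV₂ = 2.835 × 10^8 m³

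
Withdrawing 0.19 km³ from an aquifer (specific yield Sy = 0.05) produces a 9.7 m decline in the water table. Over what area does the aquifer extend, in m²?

ΔV = 0.19 km³ = 1.9 × 10^8 m³
A = ΔV / (Sy × Δh) = 1.9 × 10^8 / (0.05 × 9.7) = 3.918 × 10^8 m²

A ≈ 3.92 × 10^8 m²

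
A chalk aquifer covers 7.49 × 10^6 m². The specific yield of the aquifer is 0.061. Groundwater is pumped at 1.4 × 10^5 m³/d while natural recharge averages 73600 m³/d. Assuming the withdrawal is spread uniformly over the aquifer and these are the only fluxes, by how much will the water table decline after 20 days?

Net abstraction = 1.4 × 10^5 − 73600 = 66400 m³/d
ΔV = Q × t = 66400 m³/d × 20 d = 1.328 × 10^6 m³
Δh = ΔV / (Sy × A) = 1.328 × 10^6 / (0.061 × 7.49 × 10^6) = 2.907 m

Δh ≈ 2.91 m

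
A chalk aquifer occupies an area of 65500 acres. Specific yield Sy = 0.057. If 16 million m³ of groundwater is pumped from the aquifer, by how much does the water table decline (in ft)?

Δh ≈ 3.47 ft

A = 65500 acres = 2.651 × 10^8 m²
ΔV = 16 million m³ = 1.6 × 10^7 m³
Δh = ΔV / (Sy × A) = 1.6 × 10^7 m³ / (0.057 × 2.651 × 10^8 m²) = 1.059 m
Δh = 1.059 m = 3.474 ft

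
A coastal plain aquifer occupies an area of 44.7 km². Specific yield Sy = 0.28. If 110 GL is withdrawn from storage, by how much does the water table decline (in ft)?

A = 44.7 km² = 4.47 × 10^7 m²
ΔV = 110 GL = 1.1 × 10^8 m³
Δh = ΔV / (Sy × A) = 1.1 × 10^8 m³ / (0.28 × 4.47 × 10^7 m²) = 8.789 m
Δh = 8.789 m = 28.83 ft

Δh ≈ 28.8 ft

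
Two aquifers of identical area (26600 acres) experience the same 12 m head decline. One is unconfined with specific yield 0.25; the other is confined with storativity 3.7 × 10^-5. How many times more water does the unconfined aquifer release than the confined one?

ΔV_u / ΔV_c ≈ 6760

A = 26600 acres = 1.076 × 10^8 m²
Unconfined: ΔV_u = Sy × A × Δh = 0.25 × 1.076 × 10^8 × 12 = 3.229 × 10^8 m³
Confined: ΔV_c = S × A × Δh = 3.7 × 10^-5 × 1.076 × 10^8 × 12 = 47790 m³
Ratio = ΔV_u / ΔV_c = Sy / S = 0.25 / 3.7 × 10^-5 = 6757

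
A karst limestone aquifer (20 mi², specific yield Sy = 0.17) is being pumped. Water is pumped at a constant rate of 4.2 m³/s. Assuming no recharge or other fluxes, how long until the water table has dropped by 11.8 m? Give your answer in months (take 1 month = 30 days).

A = 20 mi² = 5.18 × 10^7 m²
ΔV = Sy × A × Δh = 0.17 × 5.18 × 10^7 × 11.8 = 1.039 × 10^8 m³
Q = 4.2 m³/s = 3.629 × 10^5 m³/d
t = ΔV / Q = 1.039 × 10^8 m³ / 3.629 × 10^5 m³/d = 286.3 d
t = 286.3 d ≈ 9.545 months

t ≈ 9.54 months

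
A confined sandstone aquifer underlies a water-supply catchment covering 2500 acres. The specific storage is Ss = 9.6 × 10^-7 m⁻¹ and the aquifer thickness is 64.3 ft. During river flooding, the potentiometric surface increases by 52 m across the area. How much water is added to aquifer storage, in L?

b = 64.3 ft = 19.6 m
S = Ss × b = 9.6 × 10^-7 m⁻¹ × 19.6 m = 1.881 × 10^-5
A = 2500 acres = 1.012 × 10^7 m²
ΔV = S × A × Δh = 1.881 × 10^-5 × 1.012 × 10^7 m² × 52 m = 9898 m³
ΔV = 9898 m³ = 9.898 × 10^6 L

ΔV ≈ 9.9 × 10^6 L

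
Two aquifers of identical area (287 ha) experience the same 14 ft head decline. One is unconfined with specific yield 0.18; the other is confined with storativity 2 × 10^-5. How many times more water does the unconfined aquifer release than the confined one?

A = 287 ha = 2.87 × 10^6 m²
Δh = 14 ft = 4.267 m
Unconfined: ΔV_u = Sy × A × Δh = 0.18 × 2.87 × 10^6 × 4.267 = 2.204 × 10^6 m³
Confined: ΔV_c = S × A × Δh = 2 × 10^-5 × 2.87 × 10^6 × 4.267 = 244.9 m³
Ratio = ΔV_u / ΔV_c = Sy / S = 0.18 / 2 × 10^-5 = 9000

ΔV_u / ΔV_c ≈ 9000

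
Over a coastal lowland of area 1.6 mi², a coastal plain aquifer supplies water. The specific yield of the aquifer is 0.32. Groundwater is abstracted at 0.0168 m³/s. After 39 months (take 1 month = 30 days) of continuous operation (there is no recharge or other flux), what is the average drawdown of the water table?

Δh ≈ 1.28 m

A = 1.6 mi² = 4.144 × 10^6 m²
Q = 0.0168 m³/s = 1452 m³/d
t = 39 months = 1170 d
ΔV = Q × t = 1452 m³/d × 1170 d = 1.698 × 10^6 m³
Δh = ΔV / (Sy × A) = 1.698 × 10^6 / (0.32 × 4.144 × 10^6) = 1.281 m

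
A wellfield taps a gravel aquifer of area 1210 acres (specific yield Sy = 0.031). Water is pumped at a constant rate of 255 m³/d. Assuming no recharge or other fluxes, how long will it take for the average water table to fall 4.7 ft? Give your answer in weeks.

A = 1210 acres = 4.897 × 10^6 m²
Δh = 4.7 ft = 1.433 m
ΔV = Sy × A × Δh = 0.031 × 4.897 × 10^6 × 1.433 = 2.175 × 10^5 m³
t = ΔV / Q = 2.175 × 10^5 m³ / 255 m³/d = 852.8 d
t = 852.8 d ≈ 121.8 weeks

t ≈ 122 weeks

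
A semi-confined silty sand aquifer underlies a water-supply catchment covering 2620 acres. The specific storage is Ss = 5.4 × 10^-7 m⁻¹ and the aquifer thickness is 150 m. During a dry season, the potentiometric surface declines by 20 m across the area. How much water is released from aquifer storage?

ΔV ≈ 17200 m³

S = Ss × b = 5.4 × 10^-7 m⁻¹ × 150 m = 8.1 × 10^-5
A = 2620 acres = 1.06 × 10^7 m²
ΔV = S × A × Δh = 8.1 × 10^-5 × 1.06 × 10^7 m² × 20 m = 17180 m³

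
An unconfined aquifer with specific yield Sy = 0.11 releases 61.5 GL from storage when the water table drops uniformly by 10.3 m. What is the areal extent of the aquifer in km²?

ΔV = 61.5 GL = 6.15 × 10^7 m³
A = ΔV / (Sy × Δh) = 6.15 × 10^7 / (0.11 × 10.3) = 5.428 × 10^7 m²
A = 5.428 × 10^7 m² = 54.28 km²

A ≈ 54.3 km²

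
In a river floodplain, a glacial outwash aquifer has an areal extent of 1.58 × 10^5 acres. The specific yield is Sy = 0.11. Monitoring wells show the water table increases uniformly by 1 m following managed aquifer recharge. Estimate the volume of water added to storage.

ΔV ≈ 7.03 × 10^7 m³

A = 1.58 × 10^5 acres = 6.394 × 10^8 m²
ΔV = Sy × A × Δh = 0.11 × 6.394 × 10^8 m² × 1 m = 7.033 × 10^7 m³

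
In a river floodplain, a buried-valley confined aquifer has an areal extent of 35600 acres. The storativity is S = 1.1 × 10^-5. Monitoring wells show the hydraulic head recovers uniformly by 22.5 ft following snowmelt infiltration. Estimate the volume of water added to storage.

A = 35600 acres = 1.441 × 10^8 m²
Δh = 22.5 ft = 6.858 m
ΔV = S × A × Δh = 1.1 × 10^-5 × 1.441 × 10^8 m² × 6.858 m = 10870 m³

ΔV ≈ 10900 m³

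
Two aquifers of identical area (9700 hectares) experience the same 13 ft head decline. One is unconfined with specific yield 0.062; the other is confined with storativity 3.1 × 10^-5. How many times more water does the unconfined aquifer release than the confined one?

A = 9700 hectares = 9.7 × 10^7 m²
Δh = 13 ft = 3.962 m
Unconfined: ΔV_u = Sy × A × Δh = 0.062 × 9.7 × 10^7 × 3.962 = 2.383 × 10^7 m³
Confined: ΔV_c = S × A × Δh = 3.1 × 10^-5 × 9.7 × 10^7 × 3.962 = 11910 m³
Ratio = ΔV_u / ΔV_c = Sy / S = 0.062 / 3.1 × 10^-5 = 2000

ΔV_u / ΔV_c ≈ 2000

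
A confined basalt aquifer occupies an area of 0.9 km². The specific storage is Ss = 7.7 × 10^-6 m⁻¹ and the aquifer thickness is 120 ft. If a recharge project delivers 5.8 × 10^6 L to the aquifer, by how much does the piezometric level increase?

b = 120 ft = 36.58 m
S = Ss × b = 7.7 × 10^-6 m⁻¹ × 36.58 m = 2.816 × 10^-4
A = 0.9 km² = 9 × 10^5 m²
ΔV = 5.8 × 10^6 L = 5800 m³
Δh = ΔV / (S × A) = 5800 m³ / (2.816 × 10^-4 × 9 × 10^5 m²) = 22.88 m

Δh ≈ 22.9 m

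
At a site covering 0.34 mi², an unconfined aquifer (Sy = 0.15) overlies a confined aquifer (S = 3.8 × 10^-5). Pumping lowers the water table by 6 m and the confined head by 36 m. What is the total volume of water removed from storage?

A = 0.34 mi² = 8.806 × 10^5 m²
Unconfined: ΔV_u = Sy × A × Δh_u = 0.15 × 8.806 × 10^5 × 6 = 7.925 × 10^5 m³
Confined: ΔV_c = S × A × Δh_c = 3.8 × 10^-5 × 8.806 × 10^5 × 36 = 1205 m³
Total ΔV = 7.925 × 10^5 + 1205 = 7.937 × 10^5 m³

ΔV ≈ 7.94 × 10^5 m³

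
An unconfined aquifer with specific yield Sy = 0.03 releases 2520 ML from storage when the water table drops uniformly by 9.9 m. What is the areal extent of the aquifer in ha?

ΔV = 2520 ML = 2.52 × 10^6 m³
A = ΔV / (Sy × Δh) = 2.52 × 10^6 / (0.03 × 9.9) = 8.485 × 10^6 m²
A = 8.485 × 10^6 m² = 848.5 ha

A ≈ 848 ha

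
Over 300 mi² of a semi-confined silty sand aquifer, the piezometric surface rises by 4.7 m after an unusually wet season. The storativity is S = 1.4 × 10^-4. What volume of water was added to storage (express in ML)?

ΔV ≈ 511 ML

A = 300 mi² = 7.77 × 10^8 m²
ΔV = S × A × Δh = 1.4 × 10^-4 × 7.77 × 10^8 m² × 4.7 m = 5.113 × 10^5 m³
ΔV = 5.113 × 10^5 m³ = 511.3 ML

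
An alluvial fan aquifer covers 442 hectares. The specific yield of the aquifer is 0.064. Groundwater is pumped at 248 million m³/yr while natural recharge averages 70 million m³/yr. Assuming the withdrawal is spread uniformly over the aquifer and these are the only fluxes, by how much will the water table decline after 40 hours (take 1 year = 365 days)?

A = 442 hectares = 4.42 × 10^6 m²
Net abstraction = 248 − 70 = 178 million m³/yr
Q_net = 178 million m³/yr = 4.877 × 10^5 m³/d
t = 40 hours = 1.667 d
ΔV = Q × t = 4.877 × 10^5 m³/d × 1.667 d = 8.128 × 10^5 m³
Δh = ΔV / (Sy × A) = 8.128 × 10^5 / (0.064 × 4.42 × 10^6) = 2.873 m

Δh ≈ 2.87 m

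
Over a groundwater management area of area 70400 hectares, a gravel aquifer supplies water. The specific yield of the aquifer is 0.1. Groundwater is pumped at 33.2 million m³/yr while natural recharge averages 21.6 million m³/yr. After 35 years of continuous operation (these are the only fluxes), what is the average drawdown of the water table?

Δh ≈ 5.77 m

A = 70400 hectares = 7.04 × 10^8 m²
Net abstraction = 33.2 − 21.6 = 11.6 million m³/yr
Q_net = 11.6 million m³/yr = 31780 m³/d
t = 35 years = 12780 d
ΔV = Q × t = 31780 m³/d × 12780 d = 4.06 × 10^8 m³
Δh = ΔV / (Sy × A) = 4.06 × 10^8 / (0.1 × 7.04 × 10^8) = 5.767 m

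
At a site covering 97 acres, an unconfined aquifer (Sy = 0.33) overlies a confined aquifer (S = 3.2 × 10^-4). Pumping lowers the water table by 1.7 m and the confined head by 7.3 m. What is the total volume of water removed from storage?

A = 97 acres = 3.925 × 10^5 m²
Unconfined: ΔV_u = Sy × A × Δh_u = 0.33 × 3.925 × 10^5 × 1.7 = 2.202 × 10^5 m³
Confined: ΔV_c = S × A × Δh_c = 3.2 × 10^-4 × 3.925 × 10^5 × 7.3 = 917 m³
Total ΔV = 2.202 × 10^5 + 917 = 2.211 × 10^5 m³

ΔV ≈ 2.21 × 10^5 m³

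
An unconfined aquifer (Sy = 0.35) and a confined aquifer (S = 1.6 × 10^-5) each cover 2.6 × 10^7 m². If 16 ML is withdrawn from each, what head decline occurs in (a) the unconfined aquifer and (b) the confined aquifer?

Δh_u ≈ 0.00176 m; Δh_c ≈ 38.5 m

ΔV = 16 ML = 16000 m³
Unconfined: Δh_u = ΔV/(Sy·A) = 16000/(0.35 × 2.6 × 10^7) = 0.001758 m
Confined: Δh_c = ΔV/(S·A) = 16000/(1.6 × 10^-5 × 2.6 × 10^7) = 38.46 m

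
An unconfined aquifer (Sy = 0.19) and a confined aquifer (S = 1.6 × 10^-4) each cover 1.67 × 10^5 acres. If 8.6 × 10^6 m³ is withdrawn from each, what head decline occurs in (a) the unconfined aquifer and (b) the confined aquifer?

Δh_u ≈ 0.067 m; Δh_c ≈ 79.5 m

A = 1.67 × 10^5 acres = 6.758 × 10^8 m²
Unconfined: Δh_u = ΔV/(Sy·A) = 8.6 × 10^6/(0.19 × 6.758 × 10^8) = 0.06697 m
Confined: Δh_c = ΔV/(S·A) = 8.6 × 10^6/(1.6 × 10^-4 × 6.758 × 10^8) = 79.53 m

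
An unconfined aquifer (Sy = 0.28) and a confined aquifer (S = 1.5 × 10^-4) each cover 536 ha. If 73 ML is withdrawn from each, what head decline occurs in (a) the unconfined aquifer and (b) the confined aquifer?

A = 536 ha = 5.36 × 10^6 m²
ΔV = 73 ML = 73000 m³
Unconfined: Δh_u = ΔV/(Sy·A) = 73000/(0.28 × 5.36 × 10^6) = 0.04864 m
Confined: Δh_c = ΔV/(S·A) = 73000/(1.5 × 10^-4 × 5.36 × 10^6) = 90.8 m

Δh_u ≈ 0.0486 m; Δh_c ≈ 90.8 m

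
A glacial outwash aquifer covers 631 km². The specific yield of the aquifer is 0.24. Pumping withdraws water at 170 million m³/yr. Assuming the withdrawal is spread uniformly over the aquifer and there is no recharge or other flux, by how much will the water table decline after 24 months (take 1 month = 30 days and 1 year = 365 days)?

A = 631 km² = 6.31 × 10^8 m²
Q = 170 million m³/yr = 4.658 × 10^5 m³/d
t = 24 months = 720 d
ΔV = Q × t = 4.658 × 10^5 m³/d × 720 d = 3.353 × 10^8 m³
Δh = ΔV / (Sy × A) = 3.353 × 10^8 / (0.24 × 6.31 × 10^8) = 2.214 m

Δh ≈ 2.21 m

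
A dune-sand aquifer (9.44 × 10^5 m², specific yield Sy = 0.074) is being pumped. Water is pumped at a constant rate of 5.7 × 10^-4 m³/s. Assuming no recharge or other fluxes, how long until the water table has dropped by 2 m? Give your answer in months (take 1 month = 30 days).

t ≈ 94.6 months

ΔV = Sy × A × Δh = 0.074 × 9.44 × 10^5 × 2 = 1.397 × 10^5 m³
Q = 5.7 × 10^-4 m³/s = 49.25 m³/d
t = ΔV / Q = 1.397 × 10^5 m³ / 49.25 m³/d = 2837 d
t = 2837 d ≈ 94.56 months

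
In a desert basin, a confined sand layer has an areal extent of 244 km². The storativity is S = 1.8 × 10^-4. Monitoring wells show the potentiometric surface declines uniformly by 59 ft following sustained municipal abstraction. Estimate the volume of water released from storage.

ΔV ≈ 7.9 × 10^5 m³

A = 244 km² = 2.44 × 10^8 m²
Δh = 59 ft = 17.98 m
ΔV = S × A × Δh = 1.8 × 10^-4 × 2.44 × 10^8 m² × 17.98 m = 7.898 × 10^5 m³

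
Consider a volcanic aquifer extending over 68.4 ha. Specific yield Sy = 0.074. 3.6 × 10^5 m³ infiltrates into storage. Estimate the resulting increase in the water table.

A = 68.4 ha = 6.84 × 10^5 m²
Δh = ΔV / (Sy × A) = 3.6 × 10^5 m³ / (0.074 × 6.84 × 10^5 m²) = 7.112 m

Δh ≈ 7.11 m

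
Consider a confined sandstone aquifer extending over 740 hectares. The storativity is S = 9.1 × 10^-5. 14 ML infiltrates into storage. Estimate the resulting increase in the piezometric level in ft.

A = 740 hectares = 7.4 × 10^6 m²
ΔV = 14 ML = 14000 m³
Δh = ΔV / (S × A) = 14000 m³ / (9.1 × 10^-5 × 7.4 × 10^6 m²) = 20.79 m
Δh = 20.79 m = 68.21 ft

Δh ≈ 68.2 ft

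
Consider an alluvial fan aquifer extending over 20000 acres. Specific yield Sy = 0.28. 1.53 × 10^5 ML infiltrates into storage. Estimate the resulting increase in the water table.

A = 20000 acres = 8.094 × 10^7 m²
ΔV = 1.53 × 10^5 ML = 1.53 × 10^8 m³
Δh = ΔV / (Sy × A) = 1.53 × 10^8 m³ / (0.28 × 8.094 × 10^7 m²) = 6.751 m

Δh ≈ 6.75 m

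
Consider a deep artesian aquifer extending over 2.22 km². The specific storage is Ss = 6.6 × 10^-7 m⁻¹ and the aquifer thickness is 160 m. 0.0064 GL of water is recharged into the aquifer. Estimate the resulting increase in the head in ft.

Δh ≈ 89.6 ft

S = Ss × b = 6.6 × 10^-7 m⁻¹ × 160 m = 1.056 × 10^-4
A = 2.22 km² = 2.22 × 10^6 m²
ΔV = 0.0064 GL = 6400 m³
Δh = ΔV / (S × A) = 6400 m³ / (1.056 × 10^-4 × 2.22 × 10^6 m²) = 27.3 m
Δh = 27.3 m = 89.57 ft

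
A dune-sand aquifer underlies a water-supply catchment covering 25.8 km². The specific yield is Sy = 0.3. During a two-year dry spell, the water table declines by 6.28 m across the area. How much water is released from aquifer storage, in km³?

A = 25.8 km² = 2.58 × 10^7 m²
ΔV = Sy × A × Δh = 0.3 × 2.58 × 10^7 m² × 6.28 m = 4.861 × 10^7 m³
ΔV = 4.861 × 10^7 m³ = 0.04861 km³

ΔV ≈ 0.0486 km³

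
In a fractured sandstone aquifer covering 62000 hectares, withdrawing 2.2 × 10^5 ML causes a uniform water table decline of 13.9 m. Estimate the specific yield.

Sy ≈ 0.026

A = 62000 hectares = 6.2 × 10^8 m²
ΔV = 2.2 × 10^5 ML = 2.2 × 10^8 m³
Sy = ΔV / (A × Δh) = 2.2 × 10^8 m³ / (6.2 × 10^8 m² × 13.9 m) = 0.02553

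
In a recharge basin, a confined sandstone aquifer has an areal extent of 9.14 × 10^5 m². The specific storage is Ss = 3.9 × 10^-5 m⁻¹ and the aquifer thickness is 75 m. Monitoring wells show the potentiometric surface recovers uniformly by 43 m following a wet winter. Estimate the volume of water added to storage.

ΔV ≈ 1.15 × 10^5 m³

S = Ss × b = 3.9 × 10^-5 m⁻¹ × 75 m = 2.925 × 10^-3
ΔV = S × A × Δh = 0.002925 × 9.14 × 10^5 m² × 43 m = 1.15 × 10^5 m³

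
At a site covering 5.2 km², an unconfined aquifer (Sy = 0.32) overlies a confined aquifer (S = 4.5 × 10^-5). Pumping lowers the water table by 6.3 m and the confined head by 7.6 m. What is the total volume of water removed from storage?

ΔV ≈ 1.05 × 10^7 m³

A = 5.2 km² = 5.2 × 10^6 m²
Unconfined: ΔV_u = Sy × A × Δh_u = 0.32 × 5.2 × 10^6 × 6.3 = 1.048 × 10^7 m³
Confined: ΔV_c = S × A × Δh_c = 4.5 × 10^-5 × 5.2 × 10^6 × 7.6 = 1778 m³
Total ΔV = 1.048 × 10^7 + 1778 = 1.048 × 10^7 m³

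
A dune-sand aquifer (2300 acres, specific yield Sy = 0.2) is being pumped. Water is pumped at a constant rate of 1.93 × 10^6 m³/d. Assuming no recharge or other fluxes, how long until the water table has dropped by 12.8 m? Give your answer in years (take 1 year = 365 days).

t ≈ 0.0338 years

A = 2300 acres = 9.308 × 10^6 m²
ΔV = Sy × A × Δh = 0.2 × 9.308 × 10^6 × 12.8 = 2.383 × 10^7 m³
t = ΔV / Q = 2.383 × 10^7 m³ / 1.93 × 10^6 m³/d = 12.35 d
t = 12.35 d ≈ 0.03382 years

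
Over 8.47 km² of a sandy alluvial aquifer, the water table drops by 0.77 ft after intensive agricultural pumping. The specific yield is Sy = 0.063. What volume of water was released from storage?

ΔV ≈ 1.25 × 10^5 m³

A = 8.47 km² = 8.47 × 10^6 m²
Δh = 0.77 ft = 0.2347 m
ΔV = Sy × A × Δh = 0.063 × 8.47 × 10^6 m² × 0.2347 m = 1.252 × 10^5 m³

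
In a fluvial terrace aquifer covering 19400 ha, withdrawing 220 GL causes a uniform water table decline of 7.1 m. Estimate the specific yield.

A = 19400 ha = 1.94 × 10^8 m²
ΔV = 220 GL = 2.2 × 10^8 m³
Sy = ΔV / (A × Δh) = 2.2 × 10^8 m³ / (1.94 × 10^8 m² × 7.1 m) = 0.1597

Sy ≈ 0.16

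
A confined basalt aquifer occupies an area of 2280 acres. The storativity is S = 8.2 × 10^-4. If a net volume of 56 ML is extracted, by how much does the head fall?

Δh ≈ 7.4 m

A = 2280 acres = 9.227 × 10^6 m²
ΔV = 56 ML = 56000 m³
Δh = ΔV / (S × A) = 56000 m³ / (8.2 × 10^-4 × 9.227 × 10^6 m²) = 7.402 m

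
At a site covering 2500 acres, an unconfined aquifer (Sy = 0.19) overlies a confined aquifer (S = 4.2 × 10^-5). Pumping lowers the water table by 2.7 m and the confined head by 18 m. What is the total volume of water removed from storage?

ΔV ≈ 5.2 × 10^6 m³

A = 2500 acres = 1.012 × 10^7 m²
Unconfined: ΔV_u = Sy × A × Δh_u = 0.19 × 1.012 × 10^7 × 2.7 = 5.19 × 10^6 m³
Confined: ΔV_c = S × A × Δh_c = 4.2 × 10^-5 × 1.012 × 10^7 × 18 = 7649 m³
Total ΔV = 5.19 × 10^6 + 7649 = 5.198 × 10^6 m³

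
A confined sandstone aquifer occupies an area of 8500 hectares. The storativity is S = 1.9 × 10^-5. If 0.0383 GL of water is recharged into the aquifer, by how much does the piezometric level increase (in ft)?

A = 8500 hectares = 8.5 × 10^7 m²
ΔV = 0.0383 GL = 38300 m³
Δh = ΔV / (S × A) = 38300 m³ / (1.9 × 10^-5 × 8.5 × 10^7 m²) = 23.72 m
Δh = 23.72 m = 77.81 ft

Δh ≈ 77.8 ft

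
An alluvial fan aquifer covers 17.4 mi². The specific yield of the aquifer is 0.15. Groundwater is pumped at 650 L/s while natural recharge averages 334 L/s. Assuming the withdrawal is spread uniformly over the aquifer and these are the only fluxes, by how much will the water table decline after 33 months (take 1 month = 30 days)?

A = 17.4 mi² = 4.507 × 10^7 m²
Net abstraction = 650 − 334 = 316 L/s
Q_net = 316 L/s = 27300 m³/d
t = 33 months = 990 d
ΔV = Q × t = 27300 m³/d × 990 d = 2.703 × 10^7 m³
Δh = ΔV / (Sy × A) = 2.703 × 10^7 / (0.15 × 4.507 × 10^7) = 3.999 m

Δh ≈ 4 m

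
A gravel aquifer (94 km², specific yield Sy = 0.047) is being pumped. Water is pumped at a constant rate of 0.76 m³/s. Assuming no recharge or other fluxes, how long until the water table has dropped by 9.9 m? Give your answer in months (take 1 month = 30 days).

t ≈ 22.2 months

A = 94 km² = 9.4 × 10^7 m²
ΔV = Sy × A × Δh = 0.047 × 9.4 × 10^7 × 9.9 = 4.374 × 10^7 m³
Q = 0.76 m³/s = 65660 m³/d
t = ΔV / Q = 4.374 × 10^7 m³ / 65660 m³/d = 666.1 d
t = 666.1 d ≈ 22.2 months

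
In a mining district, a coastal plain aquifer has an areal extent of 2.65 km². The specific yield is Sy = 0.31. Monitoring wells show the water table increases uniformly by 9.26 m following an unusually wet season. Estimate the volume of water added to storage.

A = 2.65 km² = 2.65 × 10^6 m²
ΔV = Sy × A × Δh = 0.31 × 2.65 × 10^6 m² × 9.26 m = 7.607 × 10^6 m³

ΔV ≈ 7.61 × 10^6 m³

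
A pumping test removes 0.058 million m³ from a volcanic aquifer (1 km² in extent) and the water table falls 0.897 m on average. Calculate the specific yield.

Sy ≈ 0.065

A = 1 km² = 1 × 10^6 m²
ΔV = 0.058 million m³ = 58000 m³
Sy = ΔV / (A × Δh) = 58000 m³ / (1 × 10^6 m² × 0.897 m) = 0.06466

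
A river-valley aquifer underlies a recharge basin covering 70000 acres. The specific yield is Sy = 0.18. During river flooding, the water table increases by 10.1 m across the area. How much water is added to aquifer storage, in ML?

ΔV ≈ 5.15 × 10^5 ML

A = 70000 acres = 2.833 × 10^8 m²
ΔV = Sy × A × Δh = 0.18 × 2.833 × 10^8 m² × 10.1 m = 5.15 × 10^8 m³
ΔV = 5.15 × 10^8 m³ = 5.15 × 10^5 ML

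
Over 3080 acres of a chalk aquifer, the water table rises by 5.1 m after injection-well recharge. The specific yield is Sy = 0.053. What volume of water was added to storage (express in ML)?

ΔV ≈ 3370 ML

A = 3080 acres = 1.246 × 10^7 m²
ΔV = Sy × A × Δh = 0.053 × 1.246 × 10^7 m² × 5.1 m = 3.369 × 10^6 m³
ΔV = 3.369 × 10^6 m³ = 3369 ML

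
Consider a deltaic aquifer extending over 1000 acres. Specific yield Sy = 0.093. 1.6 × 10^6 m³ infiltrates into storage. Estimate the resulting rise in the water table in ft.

A = 1000 acres = 4.047 × 10^6 m²
Δh = ΔV / (Sy × A) = 1.6 × 10^6 m³ / (0.093 × 4.047 × 10^6 m²) = 4.251 m
Δh = 4.251 m = 13.95 ft

Δh ≈ 13.9 ft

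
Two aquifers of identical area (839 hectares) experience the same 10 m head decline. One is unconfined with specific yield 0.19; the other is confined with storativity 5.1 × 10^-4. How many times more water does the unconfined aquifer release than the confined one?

ΔV_u / ΔV_c ≈ 373

A = 839 hectares = 8.39 × 10^6 m²
Unconfined: ΔV_u = Sy × A × Δh = 0.19 × 8.39 × 10^6 × 10 = 1.594 × 10^7 m³
Confined: ΔV_c = S × A × Δh = 5.1 × 10^-4 × 8.39 × 10^6 × 10 = 42790 m³
Ratio = ΔV_u / ΔV_c = Sy / S = 0.19 / 5.1 × 10^-4 = 372.5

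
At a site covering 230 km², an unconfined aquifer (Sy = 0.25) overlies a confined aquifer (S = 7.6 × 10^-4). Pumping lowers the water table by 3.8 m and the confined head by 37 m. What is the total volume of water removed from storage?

A = 230 km² = 2.3 × 10^8 m²
Unconfined: ΔV_u = Sy × A × Δh_u = 0.25 × 2.3 × 10^8 × 3.8 = 2.185 × 10^8 m³
Confined: ΔV_c = S × A × Δh_c = 7.6 × 10^-4 × 2.3 × 10^8 × 37 = 6.468 × 10^6 m³
Total ΔV = 2.185 × 10^8 + 6.468 × 10^6 = 2.25 × 10^8 m³

ΔV ≈ 2.25 × 10^8 m³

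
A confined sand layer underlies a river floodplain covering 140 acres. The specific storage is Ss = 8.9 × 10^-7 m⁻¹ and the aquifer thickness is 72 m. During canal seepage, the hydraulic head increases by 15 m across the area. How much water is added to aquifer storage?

S = Ss × b = 8.9 × 10^-7 m⁻¹ × 72 m = 6.408 × 10^-5
A = 140 acres = 5.666 × 10^5 m²
ΔV = S × A × Δh = 6.408 × 10^-5 × 5.666 × 10^5 m² × 15 m = 544.6 m³

ΔV ≈ 545 m³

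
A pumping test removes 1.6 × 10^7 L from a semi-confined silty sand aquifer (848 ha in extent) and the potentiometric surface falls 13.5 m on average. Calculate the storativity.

A = 848 ha = 8.48 × 10^6 m²
ΔV = 1.6 × 10^7 L = 16000 m³
S = ΔV / (A × Δh) = 16000 m³ / (8.48 × 10^6 m² × 13.5 m) = 1.398 × 10^-4

S ≈ 1.4 × 10^-4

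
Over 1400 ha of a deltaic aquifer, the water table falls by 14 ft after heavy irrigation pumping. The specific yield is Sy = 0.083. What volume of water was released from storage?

ΔV ≈ 4.96 × 10^6 m³

A = 1400 ha = 1.4 × 10^7 m²
Δh = 14 ft = 4.267 m
ΔV = Sy × A × Δh = 0.083 × 1.4 × 10^7 m² × 4.267 m = 4.958 × 10^6 m³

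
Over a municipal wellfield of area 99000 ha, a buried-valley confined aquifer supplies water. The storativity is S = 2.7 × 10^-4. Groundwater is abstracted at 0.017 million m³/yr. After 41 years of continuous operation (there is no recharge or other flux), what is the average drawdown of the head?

A = 99000 ha = 9.9 × 10^8 m²
Q = 0.017 million m³/yr = 46.58 m³/d
t = 41 years = 14960 d
ΔV = Q × t = 46.58 m³/d × 14960 d = 6.97 × 10^5 m³
Δh = ΔV / (S × A) = 6.97 × 10^5 / (2.7 × 10^-4 × 9.9 × 10^8) = 2.608 m

Δh ≈ 2.61 m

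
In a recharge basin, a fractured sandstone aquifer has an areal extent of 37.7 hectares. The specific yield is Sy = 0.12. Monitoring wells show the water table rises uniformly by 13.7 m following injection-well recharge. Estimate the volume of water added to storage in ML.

ΔV ≈ 620 ML

A = 37.7 hectares = 3.77 × 10^5 m²
ΔV = Sy × A × Δh = 0.12 × 3.77 × 10^5 m² × 13.7 m = 6.198 × 10^5 m³
ΔV = 6.198 × 10^5 m³ = 619.8 ML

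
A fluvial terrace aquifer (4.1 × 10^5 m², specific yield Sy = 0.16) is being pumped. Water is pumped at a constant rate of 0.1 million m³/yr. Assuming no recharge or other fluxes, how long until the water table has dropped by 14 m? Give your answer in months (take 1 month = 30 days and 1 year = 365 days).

t ≈ 112 months

ΔV = Sy × A × Δh = 0.16 × 4.1 × 10^5 × 14 = 9.184 × 10^5 m³
Q = 0.1 million m³/yr = 274 m³/d
t = ΔV / Q = 9.184 × 10^5 m³ / 274 m³/d = 3352 d
t = 3352 d ≈ 111.7 months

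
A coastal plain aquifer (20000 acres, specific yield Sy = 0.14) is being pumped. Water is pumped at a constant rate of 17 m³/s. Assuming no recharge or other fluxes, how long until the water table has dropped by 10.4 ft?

t ≈ 24.5 days

A = 20000 acres = 8.094 × 10^7 m²
Δh = 10.4 ft = 3.17 m
ΔV = Sy × A × Δh = 0.14 × 8.094 × 10^7 × 3.17 = 3.592 × 10^7 m³
Q = 17 m³/s = 1.469 × 10^6 m³/d
t = ΔV / Q = 3.592 × 10^7 m³ / 1.469 × 10^6 m³/d = 24.45 d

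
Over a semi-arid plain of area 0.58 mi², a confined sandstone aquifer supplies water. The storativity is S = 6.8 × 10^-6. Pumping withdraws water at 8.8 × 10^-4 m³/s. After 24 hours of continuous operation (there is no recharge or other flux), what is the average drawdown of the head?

Δh ≈ 7.44 m

A = 0.58 mi² = 1.502 × 10^6 m²
Q = 8.8 × 10^-4 m³/s = 76.03 m³/d
t = 24 hours = 1 d
ΔV = Q × t = 76.03 m³/d × 1 d = 76.03 m³
Δh = ΔV / (S × A) = 76.03 / (6.8 × 10^-6 × 1.502 × 10^6) = 7.443 m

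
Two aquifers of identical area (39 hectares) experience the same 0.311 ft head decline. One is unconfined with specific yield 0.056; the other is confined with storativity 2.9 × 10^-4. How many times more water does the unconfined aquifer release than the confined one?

ΔV_u / ΔV_c ≈ 193

A = 39 hectares = 3.9 × 10^5 m²
Δh = 0.311 ft = 0.09479 m
Unconfined: ΔV_u = Sy × A × Δh = 0.056 × 3.9 × 10^5 × 0.09479 = 2070 m³
Confined: ΔV_c = S × A × Δh = 2.9 × 10^-4 × 3.9 × 10^5 × 0.09479 = 10.72 m³
Ratio = ΔV_u / ΔV_c = Sy / S = 0.056 / 2.9 × 10^-4 = 193.1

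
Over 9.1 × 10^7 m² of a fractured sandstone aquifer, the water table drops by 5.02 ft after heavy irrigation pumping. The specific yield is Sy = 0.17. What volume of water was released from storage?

ΔV ≈ 2.37 × 10^7 m³

Δh = 5.02 ft = 1.53 m
ΔV = Sy × A × Δh = 0.17 × 9.1 × 10^7 m² × 1.53 m = 2.367 × 10^7 m³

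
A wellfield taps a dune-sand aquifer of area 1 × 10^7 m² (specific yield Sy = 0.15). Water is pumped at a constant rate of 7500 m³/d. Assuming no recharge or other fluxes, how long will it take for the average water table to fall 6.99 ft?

t ≈ 426 days

Δh = 6.99 ft = 2.131 m
ΔV = Sy × A × Δh = 0.15 × 1 × 10^7 × 2.131 = 3.196 × 10^6 m³
t = ΔV / Q = 3.196 × 10^6 m³ / 7500 m³/d = 426.1 d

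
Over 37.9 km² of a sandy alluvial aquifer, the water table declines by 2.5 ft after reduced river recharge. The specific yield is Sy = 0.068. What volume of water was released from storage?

ΔV ≈ 1.96 × 10^6 m³

A = 37.9 km² = 3.79 × 10^7 m²
Δh = 2.5 ft = 0.762 m
ΔV = Sy × A × Δh = 0.068 × 3.79 × 10^7 m² × 0.762 m = 1.964 × 10^6 m³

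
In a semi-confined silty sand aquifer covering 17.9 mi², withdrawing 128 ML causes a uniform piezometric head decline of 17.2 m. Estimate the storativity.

A = 17.9 mi² = 4.636 × 10^7 m²
ΔV = 128 ML = 1.28 × 10^5 m³
S = ΔV / (A × Δh) = 1.28 × 10^5 m³ / (4.636 × 10^7 m² × 17.2 m) = 1.605 × 10^-4

S ≈ 1.6 × 10^-4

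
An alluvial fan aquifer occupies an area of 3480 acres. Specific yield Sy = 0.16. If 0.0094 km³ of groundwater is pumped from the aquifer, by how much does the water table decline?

A = 3480 acres = 1.408 × 10^7 m²
ΔV = 0.0094 km³ = 9.4 × 10^6 m³
Δh = ΔV / (Sy × A) = 9.4 × 10^6 m³ / (0.16 × 1.408 × 10^7 m²) = 4.172 m

Δh ≈ 4.17 m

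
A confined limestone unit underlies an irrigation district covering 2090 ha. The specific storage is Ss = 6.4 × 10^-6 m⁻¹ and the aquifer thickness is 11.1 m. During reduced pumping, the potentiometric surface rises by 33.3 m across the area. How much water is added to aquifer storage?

ΔV ≈ 49400 m³

S = Ss × b = 6.4 × 10^-6 m⁻¹ × 11.1 m = 7.104 × 10^-5
A = 2090 ha = 2.09 × 10^7 m²
ΔV = S × A × Δh = 7.104 × 10^-5 × 2.09 × 10^7 m² × 33.3 m = 49440 m³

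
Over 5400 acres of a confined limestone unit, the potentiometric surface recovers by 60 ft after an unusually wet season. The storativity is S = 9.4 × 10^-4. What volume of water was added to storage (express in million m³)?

A = 5400 acres = 2.185 × 10^7 m²
Δh = 60 ft = 18.29 m
ΔV = S × A × Δh = 9.4 × 10^-4 × 2.185 × 10^7 m² × 18.29 m = 3.757 × 10^5 m³
ΔV = 3.757 × 10^5 m³ = 0.3757 million m³

ΔV ≈ 0.376 million m³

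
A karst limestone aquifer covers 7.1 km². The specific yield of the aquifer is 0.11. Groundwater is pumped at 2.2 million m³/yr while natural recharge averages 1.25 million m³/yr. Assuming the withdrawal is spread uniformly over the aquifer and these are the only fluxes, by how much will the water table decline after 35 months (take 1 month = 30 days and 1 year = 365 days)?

Δh ≈ 3.5 m

A = 7.1 km² = 7.1 × 10^6 m²
Net abstraction = 2.2 − 1.25 = 0.95 million m³/yr
Q_net = 0.95 million m³/yr = 2603 m³/d
t = 35 months = 1050 d
ΔV = Q × t = 2603 m³/d × 1050 d = 2.733 × 10^6 m³
Δh = ΔV / (Sy × A) = 2.733 × 10^6 / (0.11 × 7.1 × 10^6) = 3.499 m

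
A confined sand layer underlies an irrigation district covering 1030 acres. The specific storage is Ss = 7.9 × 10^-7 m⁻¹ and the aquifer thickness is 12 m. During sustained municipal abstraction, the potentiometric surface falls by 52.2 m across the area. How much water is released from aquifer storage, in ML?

ΔV ≈ 2.06 ML

S = Ss × b = 7.9 × 10^-7 m⁻¹ × 12 m = 9.48 × 10^-6
A = 1030 acres = 4.168 × 10^6 m²
ΔV = S × A × Δh = 9.48 × 10^-6 × 4.168 × 10^6 m² × 52.2 m = 2063 m³
ΔV = 2063 m³ = 2.063 ML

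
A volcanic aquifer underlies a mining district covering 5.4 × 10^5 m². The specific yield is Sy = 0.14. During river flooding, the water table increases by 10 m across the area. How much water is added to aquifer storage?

ΔV ≈ 7.56 × 10^5 m³

ΔV = Sy × A × Δh = 0.14 × 5.4 × 10^5 m² × 10 m = 7.56 × 10^5 m³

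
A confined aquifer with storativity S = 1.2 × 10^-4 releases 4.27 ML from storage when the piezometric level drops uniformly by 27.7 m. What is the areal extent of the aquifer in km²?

ΔV = 4.27 ML = 4270 m³
A = ΔV / (S × Δh) = 4270 / (1.2 × 10^-4 × 27.7) = 1.285 × 10^6 m²
A = 1.285 × 10^6 m² = 1.285 km²

A ≈ 1.28 km²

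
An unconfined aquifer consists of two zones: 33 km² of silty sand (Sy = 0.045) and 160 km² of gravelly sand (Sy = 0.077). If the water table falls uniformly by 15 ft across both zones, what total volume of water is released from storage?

ΔV ≈ 6.31 × 10^7 m³

A₁ = 33 km² = 3.3 × 10^7 m²; A₂ = 160 km² = 1.6 × 10^8 m²
Δh = 15 ft = 4.572 m
ΔV₁ = 0.045 × 3.3 × 10^7 × 4.572 = 6.789 × 10^6 m³
ΔV₂ = 0.077 × 1.6 × 10^8 × 4.572 = 5.633 × 10^7 m³
ΔV = ΔV₁ + ΔV₂ = 6.312 × 10^7 m³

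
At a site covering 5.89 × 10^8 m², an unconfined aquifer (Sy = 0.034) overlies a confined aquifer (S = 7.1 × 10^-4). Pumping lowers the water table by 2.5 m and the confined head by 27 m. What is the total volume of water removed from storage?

ΔV ≈ 6.14 × 10^7 m³

Unconfined: ΔV_u = Sy × A × Δh_u = 0.034 × 5.89 × 10^8 × 2.5 = 5.006 × 10^7 m³
Confined: ΔV_c = S × A × Δh_c = 7.1 × 10^-4 × 5.89 × 10^8 × 27 = 1.129 × 10^7 m³
Total ΔV = 5.006 × 10^7 + 1.129 × 10^7 = 6.136 × 10^7 m³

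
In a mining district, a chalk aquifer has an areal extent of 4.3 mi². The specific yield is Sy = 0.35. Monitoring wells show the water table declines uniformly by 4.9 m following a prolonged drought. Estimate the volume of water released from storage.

ΔV ≈ 1.91 × 10^7 m³

A = 4.3 mi² = 1.114 × 10^7 m²
ΔV = Sy × A × Δh = 0.35 × 1.114 × 10^7 m² × 4.9 m = 1.91 × 10^7 m³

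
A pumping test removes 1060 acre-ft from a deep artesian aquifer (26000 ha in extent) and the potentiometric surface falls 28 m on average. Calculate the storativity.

A = 26000 ha = 2.6 × 10^8 m²
ΔV = 1060 acre-ft = 1.307 × 10^6 m³
S = ΔV / (A × Δh) = 1.307 × 10^6 m³ / (2.6 × 10^8 m² × 28 m) = 1.796 × 10^-4

S ≈ 1.8 × 10^-4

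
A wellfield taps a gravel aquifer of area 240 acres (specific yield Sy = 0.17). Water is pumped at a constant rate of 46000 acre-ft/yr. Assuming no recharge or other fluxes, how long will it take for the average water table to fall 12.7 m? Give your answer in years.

A = 240 acres = 9.712 × 10^5 m²
ΔV = Sy × A × Δh = 0.17 × 9.712 × 10^5 × 12.7 = 2.097 × 10^6 m³
Q = 46000 acre-ft/yr = 1.555 × 10^5 m³/d
t = ΔV / Q = 2.097 × 10^6 m³ / 1.555 × 10^5 m³/d = 13.49 d
t = 13.49 d ≈ 0.03696 years

t ≈ 0.037 years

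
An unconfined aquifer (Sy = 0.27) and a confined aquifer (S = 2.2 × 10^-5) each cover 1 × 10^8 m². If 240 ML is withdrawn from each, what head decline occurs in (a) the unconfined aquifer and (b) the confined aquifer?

ΔV = 240 ML = 2.4 × 10^5 m³
Unconfined: Δh_u = ΔV/(Sy·A) = 2.4 × 10^5/(0.27 × 1 × 10^8) = 0.008889 m
Confined: Δh_c = ΔV/(S·A) = 2.4 × 10^5/(2.2 × 10^-5 × 1 × 10^8) = 109.1 m

Δh_u ≈ 0.00889 m; Δh_c ≈ 109 m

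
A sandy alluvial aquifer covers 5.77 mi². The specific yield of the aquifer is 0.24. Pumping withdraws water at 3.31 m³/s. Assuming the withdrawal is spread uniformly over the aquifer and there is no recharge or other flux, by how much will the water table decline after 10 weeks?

A = 5.77 mi² = 1.494 × 10^7 m²
Q = 3.31 m³/s = 2.86 × 10^5 m³/d
t = 10 weeks = 70 d
ΔV = Q × t = 2.86 × 10^5 m³/d × 70 d = 2.002 × 10^7 m³
Δh = ΔV / (Sy × A) = 2.002 × 10^7 / (0.24 × 1.494 × 10^7) = 5.582 m

Δh ≈ 5.58 m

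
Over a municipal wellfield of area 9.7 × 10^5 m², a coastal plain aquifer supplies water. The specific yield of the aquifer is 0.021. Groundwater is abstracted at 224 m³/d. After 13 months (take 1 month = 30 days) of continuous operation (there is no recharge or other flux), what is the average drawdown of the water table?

Δh ≈ 4.29 m

t = 13 months = 390 d
ΔV = Q × t = 224 m³/d × 390 d = 87360 m³
Δh = ΔV / (Sy × A) = 87360 / (0.021 × 9.7 × 10^5) = 4.289 m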